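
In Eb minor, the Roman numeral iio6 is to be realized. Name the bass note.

Ab

iio in Eb minor has root F; the chord is F-Ab-Cb.
The figure 6 means first inversion — the third is in the bass.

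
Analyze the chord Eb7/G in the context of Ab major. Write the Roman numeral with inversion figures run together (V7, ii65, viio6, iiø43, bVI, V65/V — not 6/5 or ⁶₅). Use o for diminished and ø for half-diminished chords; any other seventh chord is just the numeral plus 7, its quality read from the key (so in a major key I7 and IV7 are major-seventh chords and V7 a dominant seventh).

V65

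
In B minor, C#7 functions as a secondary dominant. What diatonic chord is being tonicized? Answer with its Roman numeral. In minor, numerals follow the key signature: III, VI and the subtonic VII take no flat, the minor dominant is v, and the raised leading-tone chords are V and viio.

V

The chord is a dominant seventh chord on C#.
A dominant resolves down a perfect fifth: C# → F#. In B minor, F# is scale degree 5, i.e. V.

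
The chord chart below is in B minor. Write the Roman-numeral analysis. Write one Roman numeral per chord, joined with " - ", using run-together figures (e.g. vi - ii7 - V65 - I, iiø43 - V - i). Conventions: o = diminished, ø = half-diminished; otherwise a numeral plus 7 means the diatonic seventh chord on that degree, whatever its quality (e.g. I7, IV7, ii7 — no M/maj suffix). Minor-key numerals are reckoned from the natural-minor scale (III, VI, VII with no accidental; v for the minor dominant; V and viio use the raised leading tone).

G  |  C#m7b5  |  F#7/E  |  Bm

VI - iiø7 - V42 - i

G: root G is the submediant; major triad there is VI.
C#m7b5: root C# is the supertonic; half-diminished seventh chord there is iiø7.
F#7/E: dominant seventh chord on F# = scale degree 5 → V42.
Bm: root B is the tonic; minor triad there is i.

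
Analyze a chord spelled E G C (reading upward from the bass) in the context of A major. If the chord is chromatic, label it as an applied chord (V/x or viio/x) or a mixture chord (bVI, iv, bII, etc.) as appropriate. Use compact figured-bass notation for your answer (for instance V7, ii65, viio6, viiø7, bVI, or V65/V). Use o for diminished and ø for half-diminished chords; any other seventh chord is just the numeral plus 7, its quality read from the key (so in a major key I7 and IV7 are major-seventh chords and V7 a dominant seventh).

bIII6

Stacked in thirds the chord is C-E-G: a major triad on C.
C is the lowered third degree of A major (diatonic 3 would be C#). This is a major triad on the lowered third degree, borrowed from the parallel minor.
With E in the bass the chord is in first inversion, so the figured bass is 6.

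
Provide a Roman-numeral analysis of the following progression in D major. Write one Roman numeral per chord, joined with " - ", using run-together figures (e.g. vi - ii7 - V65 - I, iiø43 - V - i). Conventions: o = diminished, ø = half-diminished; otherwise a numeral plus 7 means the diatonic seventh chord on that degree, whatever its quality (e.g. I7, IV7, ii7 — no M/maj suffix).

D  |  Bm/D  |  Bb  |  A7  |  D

D: root D is the tonic; major triad there is I.
Bm/D: root B is the submediant; minor triad there is vi6.
Bb: major triad on Bb — chromatic; bVI (borrowed from the parallel minor).
A7 has root A, degree 5 in D major, so V7.
D: root D is the tonic; major triad there is I.

I - vi6 - bVI - V7 - I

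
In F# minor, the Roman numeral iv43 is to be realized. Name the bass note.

F#

iv in F# minor has root B; the chord is B-D-F#-A.
The figure 43 means second inversion — the fifth is in the bass.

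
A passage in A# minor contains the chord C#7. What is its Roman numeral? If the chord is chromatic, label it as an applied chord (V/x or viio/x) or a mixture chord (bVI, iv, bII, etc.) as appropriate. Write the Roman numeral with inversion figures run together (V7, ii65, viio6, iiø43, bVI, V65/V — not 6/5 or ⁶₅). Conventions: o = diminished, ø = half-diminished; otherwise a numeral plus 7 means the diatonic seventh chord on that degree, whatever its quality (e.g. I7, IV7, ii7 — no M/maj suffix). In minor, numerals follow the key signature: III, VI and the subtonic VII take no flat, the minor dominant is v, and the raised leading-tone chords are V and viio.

The pitches C#-E#-G#-B form a dominant seventh chord rooted on C#.
C# is not a diatonic chord root with this quality in A# minor, but it lies a perfect fifth above F# (VI), so the chord functions as an applied dominant of VI.

V7/VI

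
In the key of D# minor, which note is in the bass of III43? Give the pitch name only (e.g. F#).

III in D# minor has root F#; the chord is F#-A#-C#-E#.
The figure 43 means second inversion — the fifth is in the bass.

C#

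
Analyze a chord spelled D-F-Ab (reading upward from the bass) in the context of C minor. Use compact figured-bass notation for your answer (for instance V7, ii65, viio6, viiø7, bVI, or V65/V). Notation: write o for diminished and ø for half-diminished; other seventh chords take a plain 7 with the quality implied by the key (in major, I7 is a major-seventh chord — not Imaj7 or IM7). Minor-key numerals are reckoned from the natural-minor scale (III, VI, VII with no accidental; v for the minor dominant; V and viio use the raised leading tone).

iio

Stacked in thirds the chord is D-F-Ab: a diminished triad on D.
D is scale degree 2 in C minor, and a diminished triad on that degree is written iio.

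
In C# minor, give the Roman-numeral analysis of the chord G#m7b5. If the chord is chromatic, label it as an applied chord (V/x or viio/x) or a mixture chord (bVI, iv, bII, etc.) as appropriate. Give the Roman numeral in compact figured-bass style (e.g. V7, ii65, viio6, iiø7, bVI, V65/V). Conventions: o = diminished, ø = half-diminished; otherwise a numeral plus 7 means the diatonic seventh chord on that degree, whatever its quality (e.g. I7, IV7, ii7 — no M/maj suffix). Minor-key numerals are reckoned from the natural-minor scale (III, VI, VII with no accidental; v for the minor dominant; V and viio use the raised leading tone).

viiø7/VI

Stacked in thirds the chord is G#-B-D-F#: a half-diminished seventh chord on G#.
G# sits a half step below A (VI in C# minor); a diminished chord there is the applied leading-tone chord of VI.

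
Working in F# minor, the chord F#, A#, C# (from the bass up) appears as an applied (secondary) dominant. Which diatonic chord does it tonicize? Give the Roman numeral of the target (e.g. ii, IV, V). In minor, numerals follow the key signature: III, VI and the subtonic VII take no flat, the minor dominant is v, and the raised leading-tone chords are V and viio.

The chord is a major triad on F#.
A dominant resolves down a perfect fifth: F# → B. In F# minor, B is scale degree 4, i.e. iv.

iv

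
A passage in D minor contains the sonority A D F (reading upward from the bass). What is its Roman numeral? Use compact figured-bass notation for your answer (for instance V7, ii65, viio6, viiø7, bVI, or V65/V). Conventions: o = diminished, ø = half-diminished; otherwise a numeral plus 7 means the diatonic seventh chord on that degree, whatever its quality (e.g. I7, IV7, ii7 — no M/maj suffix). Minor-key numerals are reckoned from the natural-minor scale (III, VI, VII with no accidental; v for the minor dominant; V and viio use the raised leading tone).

i64

Stacked in thirds the chord is D-F-A: a minor triad on D.
In D minor, D is the tonic; the diatonic minor triad there is i.
With A in the bass the chord is in second inversion, so the figured bass is 64.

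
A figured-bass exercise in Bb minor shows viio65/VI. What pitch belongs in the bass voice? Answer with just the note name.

The applied chord viio65/VI is rooted on F: F-Ab-Cb-Ebb.
The figure 65 means first inversion — the third is in the bass.

Ab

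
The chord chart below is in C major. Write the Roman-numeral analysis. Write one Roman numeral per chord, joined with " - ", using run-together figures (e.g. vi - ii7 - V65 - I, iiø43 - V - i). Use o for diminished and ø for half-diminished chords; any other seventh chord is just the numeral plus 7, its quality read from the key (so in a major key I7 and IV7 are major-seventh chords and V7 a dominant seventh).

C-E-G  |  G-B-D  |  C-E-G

I - V - I

C-E-G has root C, degree 1 in C major, so I.
G-B-D has root G, degree 5 in C major, so V.
C-E-G has root C, degree 1 in C major, so I.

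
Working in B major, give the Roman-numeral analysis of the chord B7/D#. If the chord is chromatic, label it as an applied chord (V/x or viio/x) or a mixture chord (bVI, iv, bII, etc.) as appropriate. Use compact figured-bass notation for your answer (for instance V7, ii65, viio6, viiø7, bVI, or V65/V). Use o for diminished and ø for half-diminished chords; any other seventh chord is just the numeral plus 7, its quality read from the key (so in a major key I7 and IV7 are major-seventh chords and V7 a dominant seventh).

V65/IV

The pitches B-D#-F#-A form a dominant seventh chord rooted on B.
B is not a diatonic chord root with this quality in B major, but it lies a perfect fifth above E (IV), so the chord functions as an applied dominant of IV.
With D# in the bass the chord is in first inversion, so the figured bass is 65.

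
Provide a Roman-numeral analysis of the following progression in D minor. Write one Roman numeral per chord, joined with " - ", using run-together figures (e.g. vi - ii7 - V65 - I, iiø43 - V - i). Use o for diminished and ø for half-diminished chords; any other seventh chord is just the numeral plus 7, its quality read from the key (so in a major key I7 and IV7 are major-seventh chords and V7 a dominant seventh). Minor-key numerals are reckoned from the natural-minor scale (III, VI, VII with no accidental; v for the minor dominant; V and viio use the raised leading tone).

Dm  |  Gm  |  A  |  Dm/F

Dm has root D, degree 1 in D minor, so i.
Gm has root G, degree 4 in D minor, so iv.
A: root A is the dominant; major triad there is V.
Dm/F: root D is the tonic; minor triad there is i6.

i - iv - V - i6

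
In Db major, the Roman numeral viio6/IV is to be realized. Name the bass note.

Ab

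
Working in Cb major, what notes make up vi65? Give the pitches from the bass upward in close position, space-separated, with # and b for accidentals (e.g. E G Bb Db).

Cb Eb Gb Ab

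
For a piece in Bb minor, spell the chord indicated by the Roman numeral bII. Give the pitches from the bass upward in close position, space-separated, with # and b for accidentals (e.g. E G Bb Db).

Cb Eb Gb

Scale degree 2 in Bb minor is C; lowering it a half step gives Cb. bII is the Neapolitan chord — a major triad on the lowered second degree.
So the chord is Cb-Eb-Gb.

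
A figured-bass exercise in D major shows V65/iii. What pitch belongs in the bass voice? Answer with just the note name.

E#

The applied chord V65/iii is rooted on C#: C#-E#-G#-B.
The figure 65 means first inversion — the third is in the bass.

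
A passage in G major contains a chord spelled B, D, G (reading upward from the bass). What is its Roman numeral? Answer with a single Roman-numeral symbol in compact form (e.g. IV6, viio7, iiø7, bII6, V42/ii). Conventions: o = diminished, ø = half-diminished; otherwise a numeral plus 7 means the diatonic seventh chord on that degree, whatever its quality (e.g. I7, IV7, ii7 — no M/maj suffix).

I6

The pitches G-B-D form a major triad rooted on G.
In G major, G is the tonic; the diatonic major triad there is I.
With B in the bass the chord is in first inversion, so the figured bass is 6.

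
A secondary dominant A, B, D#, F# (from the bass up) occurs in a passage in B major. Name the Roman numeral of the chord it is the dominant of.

The chord is a dominant seventh chord on B.
A dominant resolves down a perfect fifth: B → E. In B major, E is scale degree 4, i.e. IV.

IV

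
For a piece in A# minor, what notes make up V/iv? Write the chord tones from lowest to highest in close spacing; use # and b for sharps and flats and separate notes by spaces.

A# C## E#

V/iv is a secondary dominant — the dominant triad of iv. iv in A# minor is D#, so the applied chord's root is A#, a perfect fifth above.
Building a major triad on A# gives A#-C##-E#.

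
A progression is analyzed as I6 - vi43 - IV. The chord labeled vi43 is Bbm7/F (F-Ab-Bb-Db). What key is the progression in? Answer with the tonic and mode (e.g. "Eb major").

The chord Bbm7/F is a minor seventh chord rooted on Bb; its label is vi43.
vi43 on Bb implies Bb is the submediant; that puts the tonic at Db, and the lowercase numeral fits major mode.

Db major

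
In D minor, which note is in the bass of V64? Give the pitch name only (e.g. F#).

V in D minor has root A; the chord is A-C#-E.
The figure 64 means second inversion — the fifth is in the bass.

E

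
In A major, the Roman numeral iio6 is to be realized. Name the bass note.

iio in A major has root B; the chord is B-D-F.
The figure 6 means first inversion — the third is in the bass.

D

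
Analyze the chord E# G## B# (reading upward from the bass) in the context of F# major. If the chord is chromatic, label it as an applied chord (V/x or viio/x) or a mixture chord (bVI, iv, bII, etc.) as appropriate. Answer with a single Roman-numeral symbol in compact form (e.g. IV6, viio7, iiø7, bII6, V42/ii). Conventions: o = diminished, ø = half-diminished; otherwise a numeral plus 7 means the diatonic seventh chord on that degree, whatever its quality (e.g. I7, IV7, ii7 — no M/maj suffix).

V/iii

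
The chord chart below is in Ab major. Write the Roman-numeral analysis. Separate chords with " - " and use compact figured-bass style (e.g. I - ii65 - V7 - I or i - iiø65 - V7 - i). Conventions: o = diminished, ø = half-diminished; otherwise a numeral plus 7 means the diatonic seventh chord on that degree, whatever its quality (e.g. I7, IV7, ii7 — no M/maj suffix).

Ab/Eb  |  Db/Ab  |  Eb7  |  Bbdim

I64 - IV64 - V7 - iio

Ab/Eb has root Ab, degree 1 in Ab major, so I64.
Db/Ab has root Db, degree 4 in Ab major, so IV64.
Eb7: dominant seventh chord on Eb = scale degree 5 → V7.
Bbdim: diminished triad on Bb — chromatic; iio (borrowed from the parallel minor).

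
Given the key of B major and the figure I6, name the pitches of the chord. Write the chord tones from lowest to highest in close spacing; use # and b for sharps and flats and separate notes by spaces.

The numeral's case and figure indicate a major triad. In B major its root, scale degree 1, is B.
That chord is spelled B-D#-F#.
The figured bass 6 indicates first inversion, placing the third (D#) in the bass: D#-F#-B.

D# F# B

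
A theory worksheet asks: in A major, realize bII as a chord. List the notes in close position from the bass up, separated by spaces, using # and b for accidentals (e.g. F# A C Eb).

bII is the Neapolitan chord — a major triad on the lowered second degree. In A major that root is Bb.
So the chord is Bb-D-F.

Bb D F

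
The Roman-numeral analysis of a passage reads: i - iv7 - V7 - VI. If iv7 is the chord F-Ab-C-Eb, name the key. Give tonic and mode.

The chord Fm7 is a minor seventh chord rooted on F; its label is iv7.
Counting down 3 scale steps from F places the tonic on C; a minor seventh chord on degree 4 is diatonic only in minor.

C minor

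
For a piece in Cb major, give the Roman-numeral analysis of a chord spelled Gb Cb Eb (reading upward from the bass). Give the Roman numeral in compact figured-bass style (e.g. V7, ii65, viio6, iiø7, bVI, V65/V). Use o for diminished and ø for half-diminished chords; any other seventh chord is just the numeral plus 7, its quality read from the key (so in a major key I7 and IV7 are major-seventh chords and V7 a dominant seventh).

The pitches Cb-Eb-Gb form a major triad rooted on Cb.
In Cb major, Cb is the tonic; the diatonic major triad there is I.
With Gb in the bass the chord is in second inversion, so the figured bass is 64.

I64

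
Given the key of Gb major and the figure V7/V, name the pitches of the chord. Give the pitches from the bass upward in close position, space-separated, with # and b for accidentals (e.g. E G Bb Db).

Ab C Eb Gb

V7/V is a secondary dominant — the dominant seventh of V. V in Gb major is Db, so the applied chord's root is Ab, a perfect fifth above.
Building a dominant seventh chord on Ab gives Ab-C-Eb-Gb.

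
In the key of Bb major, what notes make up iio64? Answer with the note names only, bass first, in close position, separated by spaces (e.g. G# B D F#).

Gb C Eb

Scale degree 2 in Bb major is C; here the chord built on it is altered to a diminished triad. iio64 is the diminished supertonic triad, borrowed from the parallel minor.
So the chord is C-Eb-Gb, a diminished triad.
With the 64 figure the chord is in second inversion; from the bass Gb upward in close position it reads Gb-C-Eb.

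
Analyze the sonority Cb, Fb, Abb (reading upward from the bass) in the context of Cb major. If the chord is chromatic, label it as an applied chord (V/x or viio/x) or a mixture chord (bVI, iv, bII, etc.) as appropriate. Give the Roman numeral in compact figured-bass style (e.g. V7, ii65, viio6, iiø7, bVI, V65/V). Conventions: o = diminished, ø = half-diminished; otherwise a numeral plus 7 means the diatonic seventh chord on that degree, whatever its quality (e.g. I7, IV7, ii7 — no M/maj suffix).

Stacked in thirds the chord is Fb-Abb-Cb: a minor triad on Fb.
Fb is the fourth degree of Cb major. This is the minor subdominant, borrowed from the parallel minor.
With Cb in the bass the chord is in second inversion, so the figured bass is 64.

iv64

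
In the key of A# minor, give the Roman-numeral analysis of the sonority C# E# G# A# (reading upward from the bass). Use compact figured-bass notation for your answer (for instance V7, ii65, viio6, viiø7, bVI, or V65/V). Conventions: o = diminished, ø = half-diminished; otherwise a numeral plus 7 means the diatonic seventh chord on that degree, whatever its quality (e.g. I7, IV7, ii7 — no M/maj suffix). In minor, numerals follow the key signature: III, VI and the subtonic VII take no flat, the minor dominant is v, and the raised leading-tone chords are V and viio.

Stacked in thirds the chord is A#-C#-E#-G#: a minor seventh chord on A#.
A# is scale degree 1 in A# minor, and a minor seventh chord on that degree is written i7.
With C# in the bass the chord is in first inversion, so the figured bass is 65.

i65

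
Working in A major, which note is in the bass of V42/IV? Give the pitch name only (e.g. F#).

G

The applied chord V42/IV is rooted on A: A-C#-E-G.
The figure 42 means third inversion — the seventh is in the bass.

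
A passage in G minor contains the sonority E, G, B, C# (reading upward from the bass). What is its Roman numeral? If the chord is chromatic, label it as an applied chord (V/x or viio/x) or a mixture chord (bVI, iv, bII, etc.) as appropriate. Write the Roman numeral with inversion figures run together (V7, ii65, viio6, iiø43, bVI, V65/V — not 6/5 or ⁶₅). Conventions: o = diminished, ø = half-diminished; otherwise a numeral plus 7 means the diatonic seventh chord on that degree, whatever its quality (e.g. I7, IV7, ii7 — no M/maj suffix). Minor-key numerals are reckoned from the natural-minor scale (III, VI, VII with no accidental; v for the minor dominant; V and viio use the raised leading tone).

Stacked in thirds the chord is C#-E-G-B: a half-diminished seventh chord on C#.
C# sits a half step below D (V in G minor); a diminished chord there is the applied leading-tone chord of V.
With E in the bass the chord is in first inversion, so the figured bass is 65.

viiø65/V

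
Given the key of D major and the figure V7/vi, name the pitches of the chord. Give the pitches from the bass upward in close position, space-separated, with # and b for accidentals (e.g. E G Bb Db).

The slash means an applied dominant: we want the dominant of vi. In D major, vi is B minor, and its dominant is built on F#.
Building a dominant seventh chord on F# gives F#-A#-C#-E.

F# A# C# E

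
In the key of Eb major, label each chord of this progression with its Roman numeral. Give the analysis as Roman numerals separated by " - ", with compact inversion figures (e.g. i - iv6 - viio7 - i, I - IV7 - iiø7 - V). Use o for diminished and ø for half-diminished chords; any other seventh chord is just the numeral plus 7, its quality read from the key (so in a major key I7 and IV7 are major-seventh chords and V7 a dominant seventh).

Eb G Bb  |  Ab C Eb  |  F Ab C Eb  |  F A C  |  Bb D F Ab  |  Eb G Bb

I - IV - ii7 - V/V - V7 - I

Eb-G-Bb has root Eb, degree 1 in Eb major, so I.
Ab-C-Eb: major triad on Ab = scale degree 4 → IV.
F-Ab-C-Eb has root F, degree 2 in Eb major, so ii7.
F-A-C is the secondary dominant of V (major triad on F): V/V.
Bb-D-F-Ab has root Bb, degree 5 in Eb major, so V7.
Eb-G-Bb: root Eb is the tonic; major triad there is I.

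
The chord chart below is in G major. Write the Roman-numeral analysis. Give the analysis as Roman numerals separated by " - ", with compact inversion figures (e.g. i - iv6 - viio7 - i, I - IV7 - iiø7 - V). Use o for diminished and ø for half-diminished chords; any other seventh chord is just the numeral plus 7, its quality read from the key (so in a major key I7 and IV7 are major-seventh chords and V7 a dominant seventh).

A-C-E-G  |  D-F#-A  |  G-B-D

A-C-E-G: minor seventh chord on A = scale degree 2 → ii7.
D-F#-A: root D is the dominant; major triad there is V.
G-B-D: major triad on G = scale degree 1 → I.

ii7 - V - I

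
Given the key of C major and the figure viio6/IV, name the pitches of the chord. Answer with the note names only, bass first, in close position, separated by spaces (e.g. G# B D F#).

viio6/IV is a secondary leading-tone chord. The target IV is F in C major; the applied chord is rooted a semitone below, on E.
Building a diminished triad on E gives E-G-Bb.
With the 6 figure the chord is in first inversion; from the bass G upward in close position it reads G-Bb-E.

G Bb E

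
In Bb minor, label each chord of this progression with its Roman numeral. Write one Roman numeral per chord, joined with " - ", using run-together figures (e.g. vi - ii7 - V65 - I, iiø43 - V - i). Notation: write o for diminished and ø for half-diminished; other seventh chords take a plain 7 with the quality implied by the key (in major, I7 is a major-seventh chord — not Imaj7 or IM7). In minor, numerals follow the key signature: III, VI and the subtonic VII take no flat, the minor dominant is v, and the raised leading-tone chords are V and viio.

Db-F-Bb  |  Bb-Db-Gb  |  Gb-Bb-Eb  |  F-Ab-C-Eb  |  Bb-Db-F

i6 - VI6 - iv6 - v7 - i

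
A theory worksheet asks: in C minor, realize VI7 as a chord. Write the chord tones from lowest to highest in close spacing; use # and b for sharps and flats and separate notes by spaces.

The numeral's case and figure indicate a major seventh chord. In C minor its root, scale degree 6, is Ab.
That chord is spelled Ab-C-Eb-G.

Ab C Eb G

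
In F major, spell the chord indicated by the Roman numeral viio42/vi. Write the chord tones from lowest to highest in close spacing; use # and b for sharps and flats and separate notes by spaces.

viio42/vi is a secondary leading-tone chord. The target vi is D in F major; the applied chord is rooted a semitone below, on C#.
Building a fully diminished seventh chord on C# gives C#-E-G-Bb.
The figured bass 42 indicates third inversion, placing the seventh (Bb) in the bass: Bb-C#-E-G.

Bb C# E G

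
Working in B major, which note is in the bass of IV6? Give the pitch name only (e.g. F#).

IV in B major has root E; the chord is E-G#-B.
The figure 6 means first inversion — the third is in the bass.

G#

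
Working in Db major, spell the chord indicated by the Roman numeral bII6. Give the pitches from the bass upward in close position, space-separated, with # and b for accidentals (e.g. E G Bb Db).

Gb Bbb Ebb

Scale degree 2 in Db major is Eb; lowering it a half step gives Ebb. bII6 is the Neapolitan sixth — a major triad on the lowered second degree, here in its customary first inversion.
So the chord is Ebb-Gb-Bbb, a major triad.
The figured bass 6 indicates first inversion, placing the third (Gb) in the bass: Gb-Bbb-Ebb.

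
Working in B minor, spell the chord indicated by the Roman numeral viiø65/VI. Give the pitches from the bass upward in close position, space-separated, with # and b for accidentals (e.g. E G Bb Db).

A C E F#

viiø65/VI is a secondary leading-tone chord. The target VI is G in B minor; the applied chord is rooted a semitone below, on F#.
Building a half-diminished seventh chord on F# gives F#-A-C-E.
With the 65 figure the chord is in first inversion; from the bass A upward in close position it reads A-C-E-F#.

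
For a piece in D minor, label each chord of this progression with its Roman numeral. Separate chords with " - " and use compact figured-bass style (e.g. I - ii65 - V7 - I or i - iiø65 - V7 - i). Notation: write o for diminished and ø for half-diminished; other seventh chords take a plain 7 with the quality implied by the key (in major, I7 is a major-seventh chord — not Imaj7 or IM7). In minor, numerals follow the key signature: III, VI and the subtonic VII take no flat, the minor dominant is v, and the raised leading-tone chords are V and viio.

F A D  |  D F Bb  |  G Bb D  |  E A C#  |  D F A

F-A-D: root D is the tonic; minor triad there is i6.
D-F-Bb has root Bb, degree 6 in D minor, so VI6.
G-Bb-D: root G is the subdominant; minor triad there is iv.
E-A-C#: root A is the dominant; major triad there is V64.
D-F-A has root D, degree 1 in D minor, so i.

i6 - VI6 - iv - V64 - i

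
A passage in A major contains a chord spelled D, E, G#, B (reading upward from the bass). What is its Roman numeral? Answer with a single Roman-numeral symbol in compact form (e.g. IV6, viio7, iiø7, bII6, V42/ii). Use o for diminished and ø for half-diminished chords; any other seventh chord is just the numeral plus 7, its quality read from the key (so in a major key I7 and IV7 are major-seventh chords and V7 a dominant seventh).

V42

Stacked in thirds the chord is E-G#-B-D: a dominant seventh chord on E.
In A major, E is the dominant; the diatonic dominant seventh chord there is V7.
With D in the bass the chord is in third inversion, so the figured bass is 42.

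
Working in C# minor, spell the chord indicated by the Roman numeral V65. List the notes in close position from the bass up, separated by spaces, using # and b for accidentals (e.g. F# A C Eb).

B# D# F# G#

In C# minor, scale degree 5 is G#. The dominant is major (leading tone raised), so V is a dominant seventh chord.
Stacking thirds from G# gives G#-B#-D#-F#.
The figured bass 65 indicates first inversion, placing the third (B#) in the bass: B#-D#-F#-G#.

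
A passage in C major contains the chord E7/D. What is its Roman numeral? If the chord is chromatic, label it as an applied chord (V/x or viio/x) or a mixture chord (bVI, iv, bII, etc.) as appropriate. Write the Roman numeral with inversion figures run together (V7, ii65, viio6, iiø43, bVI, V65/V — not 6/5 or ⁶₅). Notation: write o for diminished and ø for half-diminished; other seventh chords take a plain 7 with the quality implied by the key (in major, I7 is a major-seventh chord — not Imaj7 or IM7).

V42/vi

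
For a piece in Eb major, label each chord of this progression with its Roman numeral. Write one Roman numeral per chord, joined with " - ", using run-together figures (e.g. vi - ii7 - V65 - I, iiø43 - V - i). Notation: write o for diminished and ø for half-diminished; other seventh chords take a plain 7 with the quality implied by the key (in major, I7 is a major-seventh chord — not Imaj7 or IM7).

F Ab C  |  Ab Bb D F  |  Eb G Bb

F-Ab-C: root F is the supertonic; minor triad there is ii.
Ab-Bb-D-F: root Bb is the dominant; dominant seventh chord there is V42.
Eb-G-Bb: root Eb is the tonic; major triad there is I.

ii - V42 - I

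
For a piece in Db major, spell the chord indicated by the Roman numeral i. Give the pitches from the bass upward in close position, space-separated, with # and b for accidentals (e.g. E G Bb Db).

Db Fb Ab

i is the minor tonic, borrowed from the parallel minor. In Db major that root is Db.
So the chord is Db-Fb-Ab, a minor triad.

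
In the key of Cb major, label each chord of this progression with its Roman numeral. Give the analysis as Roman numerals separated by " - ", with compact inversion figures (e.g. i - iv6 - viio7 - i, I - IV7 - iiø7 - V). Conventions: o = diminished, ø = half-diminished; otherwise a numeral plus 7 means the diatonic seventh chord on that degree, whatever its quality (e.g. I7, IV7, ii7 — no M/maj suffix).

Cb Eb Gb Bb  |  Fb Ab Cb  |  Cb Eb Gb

I7 - IV - I

Cb-Eb-Gb-Bb has root Cb, degree 1 in Cb major, so I7.
Fb-Ab-Cb has root Fb, degree 4 in Cb major, so IV.
Cb-Eb-Gb has root Cb, degree 1 in Cb major, so I.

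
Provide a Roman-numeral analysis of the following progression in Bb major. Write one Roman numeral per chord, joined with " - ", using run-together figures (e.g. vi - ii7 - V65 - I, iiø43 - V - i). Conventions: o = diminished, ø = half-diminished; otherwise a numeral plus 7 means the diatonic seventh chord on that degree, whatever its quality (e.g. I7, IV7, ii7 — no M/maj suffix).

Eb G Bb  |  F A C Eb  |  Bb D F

Eb-G-Bb: root Eb is the subdominant; major triad there is IV.
F-A-C-Eb has root F, degree 5 in Bb major, so V7.
Bb-D-F: root Bb is the tonic; major triad there is I.

IV - V7 - I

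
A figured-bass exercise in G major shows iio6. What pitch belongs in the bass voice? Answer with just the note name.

C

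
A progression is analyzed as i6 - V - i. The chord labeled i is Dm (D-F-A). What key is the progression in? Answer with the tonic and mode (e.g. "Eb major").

D minor

The anchor chord is a minor triad on D, labeled i.
If D is scale degree 1 and the mode makes that degree carry a minor triad, the tonic is D and the mode is minor.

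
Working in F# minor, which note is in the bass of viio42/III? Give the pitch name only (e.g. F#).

F

The applied chord viio42/III is rooted on G#: G#-B-D-F.
The figure 42 means third inversion — the seventh is in the bass.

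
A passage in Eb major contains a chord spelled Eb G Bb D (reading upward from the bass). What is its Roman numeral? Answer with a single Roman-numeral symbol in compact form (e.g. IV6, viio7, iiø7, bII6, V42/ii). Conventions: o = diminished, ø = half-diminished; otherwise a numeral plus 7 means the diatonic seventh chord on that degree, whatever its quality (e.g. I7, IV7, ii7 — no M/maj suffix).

Stacked in thirds the chord is Eb-G-Bb-D: a major seventh chord on Eb.
Eb is scale degree 1 in Eb major, and a major seventh chord on that degree is written I7.

I7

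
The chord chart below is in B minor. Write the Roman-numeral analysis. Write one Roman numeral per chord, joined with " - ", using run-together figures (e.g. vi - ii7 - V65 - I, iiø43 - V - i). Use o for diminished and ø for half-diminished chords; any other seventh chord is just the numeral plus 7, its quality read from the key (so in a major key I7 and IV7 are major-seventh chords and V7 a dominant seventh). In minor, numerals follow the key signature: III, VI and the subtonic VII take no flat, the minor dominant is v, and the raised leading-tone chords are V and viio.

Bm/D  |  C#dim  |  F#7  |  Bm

i6 - iio - V7 - i

Bm/D has root B, degree 1 in B minor, so i6.
C#dim has root C#, degree 2 in B minor, so iio.
F#7: root F# is the dominant; dominant seventh chord there is V7.
Bm: minor triad on B = scale degree 1 → i.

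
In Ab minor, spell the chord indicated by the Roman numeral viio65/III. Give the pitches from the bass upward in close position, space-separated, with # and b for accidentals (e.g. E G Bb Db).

The slash marks an applied leading-tone chord: viio of III. In Ab minor, III is Cb, so the leading tone to it is Bb, a half step below.
Building a fully diminished seventh chord on Bb gives Bb-Db-Fb-Abb.
The figured bass 65 indicates first inversion, placing the third (Db) in the bass: Db-Fb-Abb-Bb.

Db Fb Abb Bb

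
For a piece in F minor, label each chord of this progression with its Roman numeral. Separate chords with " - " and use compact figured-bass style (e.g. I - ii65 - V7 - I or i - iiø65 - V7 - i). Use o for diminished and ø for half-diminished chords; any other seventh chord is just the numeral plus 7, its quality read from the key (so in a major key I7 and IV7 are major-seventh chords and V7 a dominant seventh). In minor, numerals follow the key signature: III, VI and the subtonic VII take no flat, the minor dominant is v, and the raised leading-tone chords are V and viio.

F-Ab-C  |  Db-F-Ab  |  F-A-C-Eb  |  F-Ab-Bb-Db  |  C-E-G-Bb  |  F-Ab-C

i - VI - V7/iv - iv43 - V7 - i

F-Ab-C: minor triad on F = scale degree 1 → i.
Db-F-Ab has root Db, degree 6 in F minor, so VI.
F-A-C-Eb: chromatic; F is V of iv, so V7/iv.
F-Ab-Bb-Db: root Bb is the subdominant; minor seventh chord there is iv43.
C-E-G-Bb has root C, degree 5 in F minor, so V7.
F-Ab-C: root F is the tonic; minor triad there is i.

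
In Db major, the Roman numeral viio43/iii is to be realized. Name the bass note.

Bb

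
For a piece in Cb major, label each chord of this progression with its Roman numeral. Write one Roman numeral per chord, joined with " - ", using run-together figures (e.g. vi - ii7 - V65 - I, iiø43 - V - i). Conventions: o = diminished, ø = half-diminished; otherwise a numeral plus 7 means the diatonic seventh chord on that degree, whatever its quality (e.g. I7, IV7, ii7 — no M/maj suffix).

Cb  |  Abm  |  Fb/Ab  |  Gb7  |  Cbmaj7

Cb: major triad on Cb = scale degree 1 → I.
Abm has root Ab, degree 6 in Cb major, so vi.
Fb/Ab has root Fb, degree 4 in Cb major, so IV6.
Gb7 has root Gb, degree 5 in Cb major, so V7.
Cbmaj7: root Cb is the tonic; major seventh chord there is I7.

I - vi - IV6 - V7 - I7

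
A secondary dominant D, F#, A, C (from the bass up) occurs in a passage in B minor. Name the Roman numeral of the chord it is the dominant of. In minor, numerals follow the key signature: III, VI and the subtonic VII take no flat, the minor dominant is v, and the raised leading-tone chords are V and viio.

VI

The chord is a dominant seventh chord on D.
A dominant resolves down a perfect fifth: D → G. In B minor, G is scale degree 6, i.e. VI.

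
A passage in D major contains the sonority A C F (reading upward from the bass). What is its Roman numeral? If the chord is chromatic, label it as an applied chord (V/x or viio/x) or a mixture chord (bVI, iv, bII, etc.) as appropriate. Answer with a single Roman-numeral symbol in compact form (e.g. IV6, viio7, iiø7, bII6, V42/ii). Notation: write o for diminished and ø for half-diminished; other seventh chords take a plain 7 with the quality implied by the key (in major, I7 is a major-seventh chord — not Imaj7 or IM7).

The pitches F-A-C form a major triad rooted on F.
F is the lowered third degree of D major (diatonic 3 would be F#). This is a major triad on the lowered third degree, borrowed from the parallel minor.
With A in the bass the chord is in first inversion, so the figured bass is 6.

bIII6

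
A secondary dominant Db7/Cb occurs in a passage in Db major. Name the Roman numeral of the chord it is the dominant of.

IV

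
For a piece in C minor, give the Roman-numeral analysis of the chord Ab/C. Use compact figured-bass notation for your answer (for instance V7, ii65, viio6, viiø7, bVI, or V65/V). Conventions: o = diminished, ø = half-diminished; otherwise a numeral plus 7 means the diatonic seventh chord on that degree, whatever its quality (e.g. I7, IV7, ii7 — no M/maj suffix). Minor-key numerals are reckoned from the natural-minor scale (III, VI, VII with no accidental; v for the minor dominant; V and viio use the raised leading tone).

VI6

Stacked in thirds the chord is Ab-C-Eb: a major triad on Ab.
In C minor, Ab is the submediant; the diatonic major triad there is VI.
With C in the bass the chord is in first inversion, so the figured bass is 6.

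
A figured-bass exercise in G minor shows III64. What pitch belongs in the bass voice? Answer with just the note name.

F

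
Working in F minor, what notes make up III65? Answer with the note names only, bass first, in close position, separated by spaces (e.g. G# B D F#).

C Eb G Ab

In F minor, the mediant is Ab, and the diatonic chord built there is a major seventh chord.
That chord is spelled Ab-C-Eb-G.
The figured bass 65 indicates first inversion, placing the third (C) in the bass: C-Eb-G-Ab.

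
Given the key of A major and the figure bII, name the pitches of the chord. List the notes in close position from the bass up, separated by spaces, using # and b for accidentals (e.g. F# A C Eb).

Bb D F

Scale degree 2 in A major is B; lowering it a half step gives Bb. bII is the Neapolitan chord — a major triad on the lowered second degree.
So the chord is Bb-D-F, a major triad.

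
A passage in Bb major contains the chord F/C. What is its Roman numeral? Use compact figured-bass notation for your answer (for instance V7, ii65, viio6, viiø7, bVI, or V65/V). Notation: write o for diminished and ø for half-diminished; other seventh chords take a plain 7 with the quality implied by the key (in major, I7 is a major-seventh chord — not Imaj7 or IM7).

Stacked in thirds the chord is F-A-C: a major triad on F.
F is scale degree 5 in Bb major, and a major triad on that degree is written V.
With C in the bass the chord is in second inversion, so the figured bass is 64.

V64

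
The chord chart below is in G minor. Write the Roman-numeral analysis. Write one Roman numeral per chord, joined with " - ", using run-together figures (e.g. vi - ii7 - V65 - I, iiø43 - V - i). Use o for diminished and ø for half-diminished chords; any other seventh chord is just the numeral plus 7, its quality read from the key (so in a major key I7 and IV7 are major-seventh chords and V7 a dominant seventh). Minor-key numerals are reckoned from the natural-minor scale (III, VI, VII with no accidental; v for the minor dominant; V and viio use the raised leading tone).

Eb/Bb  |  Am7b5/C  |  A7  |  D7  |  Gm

VI64 - iiø65 - V7/V - V7 - i

Eb/Bb has root Eb, degree 6 in G minor, so VI64.
Am7b5/C: half-diminished seventh chord on A = scale degree 2 → iiø65.
A7: a dominant seventh chord on A, the applied dominant of V → V7/V.
D7: dominant seventh chord on D = scale degree 5 → V7.
Gm has root G, degree 1 in G minor, so i.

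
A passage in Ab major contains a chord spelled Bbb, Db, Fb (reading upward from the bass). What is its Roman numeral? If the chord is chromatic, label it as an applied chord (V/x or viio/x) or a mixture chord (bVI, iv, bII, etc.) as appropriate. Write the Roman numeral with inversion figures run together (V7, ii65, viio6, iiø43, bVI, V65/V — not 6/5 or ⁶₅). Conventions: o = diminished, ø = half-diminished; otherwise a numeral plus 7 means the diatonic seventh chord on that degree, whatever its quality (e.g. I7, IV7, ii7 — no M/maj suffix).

bII

Stacked in thirds the chord is Bbb-Db-Fb: a major triad on Bbb.
Bbb is the lowered second degree of Ab major (diatonic 2 would be Bb). This is the Neapolitan chord — a major triad on the lowered second degree.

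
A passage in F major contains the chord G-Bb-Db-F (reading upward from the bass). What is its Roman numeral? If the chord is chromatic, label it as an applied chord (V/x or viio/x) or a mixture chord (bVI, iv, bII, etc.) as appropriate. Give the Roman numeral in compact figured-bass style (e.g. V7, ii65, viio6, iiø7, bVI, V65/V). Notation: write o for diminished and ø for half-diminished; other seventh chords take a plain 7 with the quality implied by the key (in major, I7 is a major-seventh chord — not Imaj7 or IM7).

iiø7

The pitches G-Bb-Db-F form a half-diminished seventh chord rooted on G.
G is the second degree of F major. This is the half-diminished supertonic seventh, borrowed from the parallel minor.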